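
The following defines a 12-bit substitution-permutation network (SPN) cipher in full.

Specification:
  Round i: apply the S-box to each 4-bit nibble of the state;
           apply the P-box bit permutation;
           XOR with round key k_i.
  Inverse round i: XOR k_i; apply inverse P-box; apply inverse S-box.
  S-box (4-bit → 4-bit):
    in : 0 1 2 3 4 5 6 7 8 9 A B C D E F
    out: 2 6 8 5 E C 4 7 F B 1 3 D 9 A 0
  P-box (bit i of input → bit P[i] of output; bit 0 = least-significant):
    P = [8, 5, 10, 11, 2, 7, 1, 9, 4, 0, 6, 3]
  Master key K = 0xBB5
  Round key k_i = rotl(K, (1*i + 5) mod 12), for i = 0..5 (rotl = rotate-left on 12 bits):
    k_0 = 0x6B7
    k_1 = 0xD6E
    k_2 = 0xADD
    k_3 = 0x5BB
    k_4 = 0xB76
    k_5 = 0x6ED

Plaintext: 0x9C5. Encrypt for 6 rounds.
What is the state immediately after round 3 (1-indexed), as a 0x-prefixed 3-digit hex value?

0xF5E

s_0 = plaintext = 0x9C5
s_1 = Round(s_0, k_0) = 0x8A8
s_2 = Round(s_1, k_1) = 0x013
s_3 = Round(s_2, k_2) = 0xF5E
s_4 = Round(s_3, k_3) = 0xF99
s_5 = Round(s_4, k_4) = 0x0D2
s_6 = Round(s_5, k_5) = 0xCE8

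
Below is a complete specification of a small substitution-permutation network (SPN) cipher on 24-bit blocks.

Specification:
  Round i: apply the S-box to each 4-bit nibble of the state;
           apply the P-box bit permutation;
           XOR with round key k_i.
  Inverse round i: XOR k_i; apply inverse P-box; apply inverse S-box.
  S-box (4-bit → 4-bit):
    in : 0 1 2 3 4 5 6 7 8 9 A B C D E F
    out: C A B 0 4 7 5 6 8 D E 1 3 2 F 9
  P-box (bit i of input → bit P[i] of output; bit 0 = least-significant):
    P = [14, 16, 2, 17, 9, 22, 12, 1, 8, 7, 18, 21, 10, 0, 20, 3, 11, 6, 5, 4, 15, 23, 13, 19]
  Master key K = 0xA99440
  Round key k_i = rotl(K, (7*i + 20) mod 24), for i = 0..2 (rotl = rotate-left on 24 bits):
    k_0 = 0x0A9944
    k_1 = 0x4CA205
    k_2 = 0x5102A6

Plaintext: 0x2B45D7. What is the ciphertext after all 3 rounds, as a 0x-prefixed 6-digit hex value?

0xEF30DF

s_0 = plaintext = 0x2B45D7
s_1 = Round(s_0, k_0) = 0xD710C0
s_2 = Round(s_1, k_1) = 0xAAA068
s_3 = Round(s_2, k_2) = 0xEF30DF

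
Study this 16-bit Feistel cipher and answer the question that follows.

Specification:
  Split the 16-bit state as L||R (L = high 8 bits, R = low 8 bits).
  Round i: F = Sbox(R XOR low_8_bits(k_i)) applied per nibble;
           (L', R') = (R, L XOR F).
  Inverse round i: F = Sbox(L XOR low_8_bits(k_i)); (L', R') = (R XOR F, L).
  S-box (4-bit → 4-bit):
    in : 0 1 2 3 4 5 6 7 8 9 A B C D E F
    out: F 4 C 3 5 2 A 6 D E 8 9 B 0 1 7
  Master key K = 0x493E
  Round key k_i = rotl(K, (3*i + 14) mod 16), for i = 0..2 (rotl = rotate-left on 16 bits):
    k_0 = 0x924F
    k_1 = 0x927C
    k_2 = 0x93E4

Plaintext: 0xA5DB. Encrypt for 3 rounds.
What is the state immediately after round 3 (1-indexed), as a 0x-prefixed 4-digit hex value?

0xE0B5

s_0 = plaintext = 0xA5DB
s_1 = Round(s_0, k_0) = 0xDB40
s_2 = Round(s_1, k_1) = 0x40E0
s_3 = Round(s_2, k_2) = 0xE0B5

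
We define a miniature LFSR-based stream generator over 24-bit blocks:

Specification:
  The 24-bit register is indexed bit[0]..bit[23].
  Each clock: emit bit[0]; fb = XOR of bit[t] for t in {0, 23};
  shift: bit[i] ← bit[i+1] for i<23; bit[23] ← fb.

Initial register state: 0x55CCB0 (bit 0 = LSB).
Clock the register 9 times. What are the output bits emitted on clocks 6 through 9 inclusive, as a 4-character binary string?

reg_0 = 0x55CCB0
clock 1: out=0, reg = 0x2AE658
clock 2: out=0, reg = 0x15732C
clock 3: out=0, reg = 0x0AB996
clock 4: out=0, reg = 0x055CCB
clock 5: out=1, reg = 0x82AE65
clock 6: out=1, reg = 0x415732
clock 7: out=0, reg = 0x20AB99
clock 8: out=1, reg = 0x9055CC
clock 9: out=0, reg = 0xC82AE6

1010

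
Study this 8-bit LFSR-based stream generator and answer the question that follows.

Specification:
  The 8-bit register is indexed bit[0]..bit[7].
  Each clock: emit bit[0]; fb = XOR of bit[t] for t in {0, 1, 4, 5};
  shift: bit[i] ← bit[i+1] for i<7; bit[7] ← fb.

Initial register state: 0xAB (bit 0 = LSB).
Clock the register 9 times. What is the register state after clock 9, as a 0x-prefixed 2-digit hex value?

reg_0 = 0xAB
clock 1: out=1, reg = 0xD5
clock 2: out=1, reg = 0x6A
clock 3: out=0, reg = 0x35
clock 4: out=1, reg = 0x9A
clock 5: out=0, reg = 0x4D
clock 6: out=1, reg = 0xA6
clock 7: out=0, reg = 0x53
clock 8: out=1, reg = 0xA9
clock 9: out=1, reg = 0x54

0x54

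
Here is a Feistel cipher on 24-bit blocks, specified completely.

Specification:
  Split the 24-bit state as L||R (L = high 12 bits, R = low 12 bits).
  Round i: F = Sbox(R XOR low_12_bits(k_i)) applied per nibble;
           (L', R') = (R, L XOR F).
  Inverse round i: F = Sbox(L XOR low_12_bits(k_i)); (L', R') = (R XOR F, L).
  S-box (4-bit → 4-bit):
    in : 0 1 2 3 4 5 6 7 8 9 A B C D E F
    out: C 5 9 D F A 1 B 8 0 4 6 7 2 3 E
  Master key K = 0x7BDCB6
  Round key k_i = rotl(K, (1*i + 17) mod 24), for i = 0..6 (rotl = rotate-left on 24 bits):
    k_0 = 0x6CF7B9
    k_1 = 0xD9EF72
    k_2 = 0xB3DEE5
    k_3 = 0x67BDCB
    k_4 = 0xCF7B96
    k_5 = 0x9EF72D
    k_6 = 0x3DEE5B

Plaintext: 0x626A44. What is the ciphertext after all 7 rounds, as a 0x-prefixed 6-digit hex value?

s_0 = plaintext = 0x626A44
s_1 = Round(s_0, k_0) = 0xA444C4
s_2 = Round(s_1, k_1) = 0x4C4C25
s_3 = Round(s_2, k_2) = 0xC25DB8
s_4 = Round(s_3, k_3) = 0xDB8098
s_5 = Round(s_4, k_4) = 0x098B7B
s_6 = Round(s_5, k_5) = 0xB7B739
s_7 = Round(s_6, k_6) = 0x739B62

0x739B62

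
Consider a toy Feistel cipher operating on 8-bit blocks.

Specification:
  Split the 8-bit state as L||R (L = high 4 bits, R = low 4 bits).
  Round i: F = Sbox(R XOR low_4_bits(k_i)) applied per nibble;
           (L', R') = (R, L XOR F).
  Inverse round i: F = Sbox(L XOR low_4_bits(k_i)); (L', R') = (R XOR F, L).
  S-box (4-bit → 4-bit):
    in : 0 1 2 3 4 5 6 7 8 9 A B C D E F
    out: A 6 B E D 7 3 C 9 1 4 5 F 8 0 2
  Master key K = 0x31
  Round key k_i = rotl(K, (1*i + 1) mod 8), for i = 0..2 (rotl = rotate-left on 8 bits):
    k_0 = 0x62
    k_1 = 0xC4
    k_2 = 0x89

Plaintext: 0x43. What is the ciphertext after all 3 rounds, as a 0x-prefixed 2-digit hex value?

s_0 = plaintext = 0x43
s_1 = Round(s_0, k_0) = 0x32
s_2 = Round(s_1, k_1) = 0x20
s_3 = Round(s_2, k_2) = 0x03

0x03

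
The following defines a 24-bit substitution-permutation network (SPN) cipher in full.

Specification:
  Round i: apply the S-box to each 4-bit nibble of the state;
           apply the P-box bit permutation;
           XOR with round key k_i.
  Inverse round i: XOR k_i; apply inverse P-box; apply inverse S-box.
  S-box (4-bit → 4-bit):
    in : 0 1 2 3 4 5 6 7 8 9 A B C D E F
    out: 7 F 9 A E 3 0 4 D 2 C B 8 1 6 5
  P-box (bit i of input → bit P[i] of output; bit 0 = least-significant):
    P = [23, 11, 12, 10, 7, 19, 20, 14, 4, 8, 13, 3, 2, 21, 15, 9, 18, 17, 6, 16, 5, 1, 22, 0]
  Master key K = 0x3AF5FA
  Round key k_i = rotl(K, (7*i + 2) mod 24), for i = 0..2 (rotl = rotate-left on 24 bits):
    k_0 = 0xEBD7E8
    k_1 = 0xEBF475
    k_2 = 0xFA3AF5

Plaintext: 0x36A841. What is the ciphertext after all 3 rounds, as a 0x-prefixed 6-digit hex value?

0x6FA70A

s_0 = plaintext = 0x36A841
s_1 = Round(s_0, k_0) = 0x7329F3
s_2 = Round(s_1, k_1) = 0xB8FBF1
s_3 = Round(s_2, k_2) = 0x6FA70A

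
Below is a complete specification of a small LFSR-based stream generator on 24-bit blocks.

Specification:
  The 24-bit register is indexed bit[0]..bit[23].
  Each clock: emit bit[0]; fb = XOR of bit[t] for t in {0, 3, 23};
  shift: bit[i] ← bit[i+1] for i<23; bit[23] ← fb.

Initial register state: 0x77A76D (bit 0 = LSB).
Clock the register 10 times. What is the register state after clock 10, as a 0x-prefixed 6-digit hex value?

0xA01DE9

reg_0 = 0x77A76D
clock 1: out=1, reg = 0x3BD3B6
clock 2: out=0, reg = 0x1DE9DB
clock 3: out=1, reg = 0x0EF4ED
clock 4: out=1, reg = 0x077A76
clock 5: out=0, reg = 0x03BD3B
clock 6: out=1, reg = 0x01DE9D
clock 7: out=1, reg = 0x00EF4E
clock 8: out=0, reg = 0x8077A7
clock 9: out=1, reg = 0x403BD3
clock 10: out=1, reg = 0xA01DE9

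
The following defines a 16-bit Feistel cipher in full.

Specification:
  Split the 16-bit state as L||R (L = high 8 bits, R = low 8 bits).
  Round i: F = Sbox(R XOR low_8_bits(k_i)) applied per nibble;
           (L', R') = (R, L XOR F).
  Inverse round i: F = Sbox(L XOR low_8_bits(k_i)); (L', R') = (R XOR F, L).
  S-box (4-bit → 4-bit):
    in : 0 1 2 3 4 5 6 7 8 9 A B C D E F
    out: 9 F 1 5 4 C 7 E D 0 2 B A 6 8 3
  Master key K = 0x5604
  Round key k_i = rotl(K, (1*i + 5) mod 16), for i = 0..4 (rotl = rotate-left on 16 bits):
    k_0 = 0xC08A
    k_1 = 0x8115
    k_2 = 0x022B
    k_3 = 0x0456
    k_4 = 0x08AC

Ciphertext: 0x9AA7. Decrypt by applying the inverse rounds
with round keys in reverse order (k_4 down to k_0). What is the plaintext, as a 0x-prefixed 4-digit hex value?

s_0 = ciphertext = 0x9AA7
s_1 = InvRound(s_0, k_4) = 0xF09A
s_2 = InvRound(s_1, k_3) = 0xBDF0
s_3 = InvRound(s_2, k_2) = 0xF7BD
s_4 = InvRound(s_3, k_1) = 0x3CF7
s_5 = InvRound(s_4, k_0) = 0x403C

0x403C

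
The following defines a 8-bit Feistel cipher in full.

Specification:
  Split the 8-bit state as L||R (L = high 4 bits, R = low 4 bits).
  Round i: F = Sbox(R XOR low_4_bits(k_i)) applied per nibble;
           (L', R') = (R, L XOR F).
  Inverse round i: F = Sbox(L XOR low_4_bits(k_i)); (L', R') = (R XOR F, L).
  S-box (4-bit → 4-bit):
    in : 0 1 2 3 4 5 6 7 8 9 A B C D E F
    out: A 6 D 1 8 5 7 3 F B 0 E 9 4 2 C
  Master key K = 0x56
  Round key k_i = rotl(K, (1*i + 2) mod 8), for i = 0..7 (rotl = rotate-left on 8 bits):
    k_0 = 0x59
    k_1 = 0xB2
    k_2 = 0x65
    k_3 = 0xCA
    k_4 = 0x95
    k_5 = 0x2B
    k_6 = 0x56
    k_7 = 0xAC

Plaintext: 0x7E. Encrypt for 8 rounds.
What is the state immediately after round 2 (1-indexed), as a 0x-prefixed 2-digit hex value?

s_0 = plaintext = 0x7E
s_1 = Round(s_0, k_0) = 0xE4
s_2 = Round(s_1, k_1) = 0x49
s_3 = Round(s_2, k_2) = 0x9D
s_4 = Round(s_3, k_3) = 0xDA
s_5 = Round(s_4, k_4) = 0xA1
s_6 = Round(s_5, k_5) = 0x1A
s_7 = Round(s_6, k_6) = 0xA8
s_8 = Round(s_7, k_7) = 0x82

0x49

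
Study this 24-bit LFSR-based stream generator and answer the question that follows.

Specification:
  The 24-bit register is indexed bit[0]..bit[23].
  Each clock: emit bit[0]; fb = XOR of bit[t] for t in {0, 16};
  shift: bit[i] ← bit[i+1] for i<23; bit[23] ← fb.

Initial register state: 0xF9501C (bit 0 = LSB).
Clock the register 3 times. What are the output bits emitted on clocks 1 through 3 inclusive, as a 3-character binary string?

reg_0 = 0xF9501C
clock 1: out=0, reg = 0xFCA80E
clock 2: out=0, reg = 0x7E5407
clock 3: out=1, reg = 0xBF2A03

001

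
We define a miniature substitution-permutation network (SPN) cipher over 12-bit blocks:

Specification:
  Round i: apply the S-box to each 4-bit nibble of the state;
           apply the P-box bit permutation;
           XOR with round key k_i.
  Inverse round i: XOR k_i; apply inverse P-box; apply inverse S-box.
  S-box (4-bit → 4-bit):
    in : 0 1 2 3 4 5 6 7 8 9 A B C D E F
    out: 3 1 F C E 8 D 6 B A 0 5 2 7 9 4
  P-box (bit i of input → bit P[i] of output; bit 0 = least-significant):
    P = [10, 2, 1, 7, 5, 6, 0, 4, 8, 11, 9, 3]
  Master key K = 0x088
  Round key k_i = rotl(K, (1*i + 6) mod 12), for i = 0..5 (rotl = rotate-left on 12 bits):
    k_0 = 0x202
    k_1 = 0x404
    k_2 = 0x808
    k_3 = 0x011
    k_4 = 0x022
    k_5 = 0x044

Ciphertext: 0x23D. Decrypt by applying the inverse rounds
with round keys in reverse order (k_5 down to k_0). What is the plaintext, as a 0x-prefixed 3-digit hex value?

0x82E

s_0 = ciphertext = 0x23D
s_1 = InvRound(s_0, k_5) = 0x32A
s_2 = InvRound(s_1, k_4) = 0x6AA
s_3 = InvRound(s_2, k_3) = 0x366
s_4 = InvRound(s_3, k_2) = 0x207
s_5 = InvRound(s_4, k_1) = 0xFFB
s_6 = InvRound(s_5, k_0) = 0x82E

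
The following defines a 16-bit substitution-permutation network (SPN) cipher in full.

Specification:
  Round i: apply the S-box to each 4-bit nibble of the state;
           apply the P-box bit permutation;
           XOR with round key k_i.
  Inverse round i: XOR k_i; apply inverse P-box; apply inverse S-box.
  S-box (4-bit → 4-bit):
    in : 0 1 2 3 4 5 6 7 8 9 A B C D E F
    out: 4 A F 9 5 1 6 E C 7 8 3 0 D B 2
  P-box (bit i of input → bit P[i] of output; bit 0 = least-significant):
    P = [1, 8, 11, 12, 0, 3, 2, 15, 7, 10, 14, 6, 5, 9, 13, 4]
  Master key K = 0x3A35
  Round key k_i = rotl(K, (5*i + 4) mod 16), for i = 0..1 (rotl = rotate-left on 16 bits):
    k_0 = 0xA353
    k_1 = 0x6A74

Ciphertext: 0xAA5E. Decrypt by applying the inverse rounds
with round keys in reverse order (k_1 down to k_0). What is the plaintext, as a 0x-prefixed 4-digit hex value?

s_0 = ciphertext = 0xAA5E
s_1 = InvRound(s_0, k_1) = 0x5015
s_2 = InvRound(s_1, k_0) = 0x688E

0x688E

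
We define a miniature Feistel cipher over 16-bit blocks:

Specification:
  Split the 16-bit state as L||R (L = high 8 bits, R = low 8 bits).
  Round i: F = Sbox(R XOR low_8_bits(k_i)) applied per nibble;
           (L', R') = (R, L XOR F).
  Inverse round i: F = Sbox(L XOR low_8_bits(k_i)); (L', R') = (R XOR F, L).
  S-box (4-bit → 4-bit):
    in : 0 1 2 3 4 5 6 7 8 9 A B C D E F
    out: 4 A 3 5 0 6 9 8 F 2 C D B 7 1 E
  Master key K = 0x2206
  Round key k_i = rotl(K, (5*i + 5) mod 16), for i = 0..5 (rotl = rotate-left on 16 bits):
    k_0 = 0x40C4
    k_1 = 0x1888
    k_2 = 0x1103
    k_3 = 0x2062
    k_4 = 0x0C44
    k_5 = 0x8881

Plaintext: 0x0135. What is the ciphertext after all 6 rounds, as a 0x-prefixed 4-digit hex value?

0x3071

s_0 = plaintext = 0x0135
s_1 = Round(s_0, k_0) = 0x35EB
s_2 = Round(s_1, k_1) = 0xEBA0
s_3 = Round(s_2, k_2) = 0xA02E
s_4 = Round(s_3, k_3) = 0x2EAB
s_5 = Round(s_4, k_4) = 0xAB30
s_6 = Round(s_5, k_5) = 0x3071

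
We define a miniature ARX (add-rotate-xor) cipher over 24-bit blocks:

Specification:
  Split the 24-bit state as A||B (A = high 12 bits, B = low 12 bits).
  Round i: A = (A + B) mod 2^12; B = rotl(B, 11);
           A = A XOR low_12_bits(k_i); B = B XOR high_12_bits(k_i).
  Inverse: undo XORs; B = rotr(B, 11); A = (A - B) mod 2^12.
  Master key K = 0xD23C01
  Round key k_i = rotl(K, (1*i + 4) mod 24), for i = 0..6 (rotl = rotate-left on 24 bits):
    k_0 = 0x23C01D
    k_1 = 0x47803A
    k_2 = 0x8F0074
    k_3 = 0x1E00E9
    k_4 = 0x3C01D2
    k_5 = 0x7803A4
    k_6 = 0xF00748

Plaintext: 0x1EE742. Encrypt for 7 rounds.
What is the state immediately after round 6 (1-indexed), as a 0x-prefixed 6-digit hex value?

0x2911CD

s_0 = plaintext = 0x1EE742
s_1 = Round(s_0, k_0) = 0x92D19D
s_2 = Round(s_1, k_1) = 0xAF0CB6
s_3 = Round(s_2, k_2) = 0x7D2EAB
s_4 = Round(s_3, k_3) = 0x694EB5
s_5 = Round(s_4, k_4) = 0x49BC9A
s_6 = Round(s_5, k_5) = 0x2911CD
s_7 = Round(s_6, k_6) = 0x3167E6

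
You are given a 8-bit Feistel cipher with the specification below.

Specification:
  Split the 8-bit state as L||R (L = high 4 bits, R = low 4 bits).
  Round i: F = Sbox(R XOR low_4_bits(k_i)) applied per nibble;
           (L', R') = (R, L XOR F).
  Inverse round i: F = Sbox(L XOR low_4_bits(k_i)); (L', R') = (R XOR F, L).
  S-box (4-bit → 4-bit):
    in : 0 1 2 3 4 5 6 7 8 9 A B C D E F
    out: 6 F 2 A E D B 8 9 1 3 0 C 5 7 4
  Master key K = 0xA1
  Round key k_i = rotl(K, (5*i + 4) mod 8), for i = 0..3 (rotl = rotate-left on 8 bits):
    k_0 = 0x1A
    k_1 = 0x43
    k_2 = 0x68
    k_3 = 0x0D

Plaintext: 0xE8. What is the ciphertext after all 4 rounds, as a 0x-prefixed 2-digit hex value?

0x28

s_0 = plaintext = 0xE8
s_1 = Round(s_0, k_0) = 0x8C
s_2 = Round(s_1, k_1) = 0xCC
s_3 = Round(s_2, k_2) = 0xC2
s_4 = Round(s_3, k_3) = 0x28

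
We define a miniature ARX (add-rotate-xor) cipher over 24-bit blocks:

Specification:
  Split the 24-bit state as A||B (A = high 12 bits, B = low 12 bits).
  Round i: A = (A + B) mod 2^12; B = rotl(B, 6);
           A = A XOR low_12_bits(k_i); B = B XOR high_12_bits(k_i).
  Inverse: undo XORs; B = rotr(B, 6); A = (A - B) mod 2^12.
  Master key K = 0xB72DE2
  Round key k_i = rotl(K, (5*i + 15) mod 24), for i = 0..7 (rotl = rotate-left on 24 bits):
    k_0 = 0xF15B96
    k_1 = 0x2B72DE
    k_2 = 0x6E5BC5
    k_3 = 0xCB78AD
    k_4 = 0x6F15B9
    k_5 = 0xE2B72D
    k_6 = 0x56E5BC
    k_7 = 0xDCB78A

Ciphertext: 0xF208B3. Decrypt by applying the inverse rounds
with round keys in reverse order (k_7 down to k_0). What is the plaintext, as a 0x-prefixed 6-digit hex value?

s_0 = ciphertext = 0xF208B3
s_1 = InvRound(s_0, k_7) = 0xA95E15
s_2 = InvRound(s_1, k_6) = 0x03CEED
s_3 = InvRound(s_2, k_5) = 0x58E183
s_4 = InvRound(s_3, k_4) = 0x39AC9D
s_5 = InvRound(s_4, k_3) = 0x0B7A80
s_6 = InvRound(s_5, k_2) = 0x201971
s_7 = InvRound(s_6, k_1) = 0xF301AF
s_8 = InvRound(s_7, k_0) = 0x5ECEBA

0x5ECEBA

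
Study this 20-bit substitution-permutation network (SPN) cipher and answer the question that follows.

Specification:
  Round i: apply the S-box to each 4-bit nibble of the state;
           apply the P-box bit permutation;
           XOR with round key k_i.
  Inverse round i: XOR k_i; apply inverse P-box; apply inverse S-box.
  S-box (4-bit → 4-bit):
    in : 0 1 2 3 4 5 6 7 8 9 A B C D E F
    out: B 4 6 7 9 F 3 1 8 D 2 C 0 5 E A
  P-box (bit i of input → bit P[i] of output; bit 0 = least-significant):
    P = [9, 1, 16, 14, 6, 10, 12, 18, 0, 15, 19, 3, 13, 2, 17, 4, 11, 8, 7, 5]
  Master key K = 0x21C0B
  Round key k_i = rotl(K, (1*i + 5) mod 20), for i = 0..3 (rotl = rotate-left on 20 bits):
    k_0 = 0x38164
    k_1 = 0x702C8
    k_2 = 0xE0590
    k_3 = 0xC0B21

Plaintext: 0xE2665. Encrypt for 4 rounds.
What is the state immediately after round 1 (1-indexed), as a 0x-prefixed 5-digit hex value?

s_0 = plaintext = 0xE2665
s_1 = Round(s_0, k_0) = 0x04683
s_2 = Round(s_1, k_1) = 0x2A9FB
s_3 = Round(s_2, k_2) = 0x3401D
s_4 = Round(s_3, k_3) = 0xDB0B8

0x04683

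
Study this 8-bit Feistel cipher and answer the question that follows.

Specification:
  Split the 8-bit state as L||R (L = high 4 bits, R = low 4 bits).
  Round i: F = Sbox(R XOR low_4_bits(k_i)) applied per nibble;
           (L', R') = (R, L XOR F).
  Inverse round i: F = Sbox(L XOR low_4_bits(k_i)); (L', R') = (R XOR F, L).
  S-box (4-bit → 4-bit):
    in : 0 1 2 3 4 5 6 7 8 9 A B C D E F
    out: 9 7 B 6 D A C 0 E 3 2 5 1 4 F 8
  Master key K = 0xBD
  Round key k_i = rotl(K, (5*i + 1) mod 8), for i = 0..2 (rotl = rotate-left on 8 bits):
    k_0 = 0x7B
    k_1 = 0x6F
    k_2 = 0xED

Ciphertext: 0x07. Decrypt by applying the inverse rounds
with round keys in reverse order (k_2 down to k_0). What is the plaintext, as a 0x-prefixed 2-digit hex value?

0x11

s_0 = ciphertext = 0x07
s_1 = InvRound(s_0, k_2) = 0x30
s_2 = InvRound(s_1, k_1) = 0x13
s_3 = InvRound(s_2, k_0) = 0x11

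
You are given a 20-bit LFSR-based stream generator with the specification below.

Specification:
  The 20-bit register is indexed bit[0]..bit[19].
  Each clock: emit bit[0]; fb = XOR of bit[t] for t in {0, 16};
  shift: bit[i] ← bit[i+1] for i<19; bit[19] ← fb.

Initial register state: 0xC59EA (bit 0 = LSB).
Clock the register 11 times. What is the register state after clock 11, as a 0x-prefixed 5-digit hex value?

0x30D8B

reg_0 = 0xC59EA
clock 1: out=0, reg = 0x62CF5
clock 2: out=1, reg = 0xB167A
clock 3: out=0, reg = 0xD8B3D
clock 4: out=1, reg = 0x6C59E
clock 5: out=0, reg = 0x362CF
clock 6: out=1, reg = 0x1B167
clock 7: out=1, reg = 0x0D8B3
clock 8: out=1, reg = 0x86C59
clock 9: out=1, reg = 0xC362C
clock 10: out=0, reg = 0x61B16
clock 11: out=0, reg = 0x30D8B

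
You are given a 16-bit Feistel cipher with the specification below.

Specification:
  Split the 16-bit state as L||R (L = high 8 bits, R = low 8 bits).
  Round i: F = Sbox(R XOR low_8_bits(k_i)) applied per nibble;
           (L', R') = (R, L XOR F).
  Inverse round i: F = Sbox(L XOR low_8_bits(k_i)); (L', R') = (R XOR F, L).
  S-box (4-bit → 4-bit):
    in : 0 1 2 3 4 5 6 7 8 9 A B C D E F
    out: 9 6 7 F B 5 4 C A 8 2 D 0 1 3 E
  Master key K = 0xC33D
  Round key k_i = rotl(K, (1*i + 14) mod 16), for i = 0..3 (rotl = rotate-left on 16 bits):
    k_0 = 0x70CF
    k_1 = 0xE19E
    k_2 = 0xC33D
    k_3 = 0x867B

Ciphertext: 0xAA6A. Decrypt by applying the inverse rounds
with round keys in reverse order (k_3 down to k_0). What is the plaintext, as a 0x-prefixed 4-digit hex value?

0x77DB

s_0 = ciphertext = 0xAA6A
s_1 = InvRound(s_0, k_3) = 0x7CAA
s_2 = InvRound(s_1, k_2) = 0x1C7C
s_3 = InvRound(s_2, k_1) = 0xDB1C
s_4 = InvRound(s_3, k_0) = 0x77DB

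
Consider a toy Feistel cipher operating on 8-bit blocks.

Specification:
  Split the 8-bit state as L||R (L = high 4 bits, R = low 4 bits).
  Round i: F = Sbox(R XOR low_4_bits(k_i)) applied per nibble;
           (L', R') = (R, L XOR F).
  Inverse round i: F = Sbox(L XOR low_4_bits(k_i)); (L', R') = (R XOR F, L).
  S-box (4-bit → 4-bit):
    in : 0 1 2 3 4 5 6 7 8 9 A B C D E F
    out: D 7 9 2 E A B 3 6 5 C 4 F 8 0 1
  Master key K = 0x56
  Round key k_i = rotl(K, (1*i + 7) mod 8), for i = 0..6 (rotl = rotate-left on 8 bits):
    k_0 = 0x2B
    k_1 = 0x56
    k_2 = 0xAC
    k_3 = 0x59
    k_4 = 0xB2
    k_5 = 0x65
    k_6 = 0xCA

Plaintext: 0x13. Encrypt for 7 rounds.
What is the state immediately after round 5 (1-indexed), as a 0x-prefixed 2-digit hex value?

s_0 = plaintext = 0x13
s_1 = Round(s_0, k_0) = 0x37
s_2 = Round(s_1, k_1) = 0x74
s_3 = Round(s_2, k_2) = 0x41
s_4 = Round(s_3, k_3) = 0x12
s_5 = Round(s_4, k_4) = 0x2C
s_6 = Round(s_5, k_5) = 0xC7
s_7 = Round(s_6, k_6) = 0x74

0x2C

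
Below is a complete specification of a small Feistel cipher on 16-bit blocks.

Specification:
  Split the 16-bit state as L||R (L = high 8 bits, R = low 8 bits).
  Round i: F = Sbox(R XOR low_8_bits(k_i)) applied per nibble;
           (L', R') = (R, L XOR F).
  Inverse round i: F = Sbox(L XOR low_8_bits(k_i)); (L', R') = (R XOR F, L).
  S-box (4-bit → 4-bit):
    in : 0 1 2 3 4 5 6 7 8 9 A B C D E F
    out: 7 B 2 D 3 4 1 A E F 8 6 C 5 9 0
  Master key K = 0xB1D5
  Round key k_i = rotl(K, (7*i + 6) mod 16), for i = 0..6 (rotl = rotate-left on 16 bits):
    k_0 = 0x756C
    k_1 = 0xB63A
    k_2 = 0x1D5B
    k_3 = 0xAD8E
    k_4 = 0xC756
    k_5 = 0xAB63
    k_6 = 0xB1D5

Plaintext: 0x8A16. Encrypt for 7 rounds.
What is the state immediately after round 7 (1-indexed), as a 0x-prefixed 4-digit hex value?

0xBD95

s_0 = plaintext = 0x8A16
s_1 = Round(s_0, k_0) = 0x1622
s_2 = Round(s_1, k_1) = 0x22A8
s_3 = Round(s_2, k_2) = 0xA82F
s_4 = Round(s_3, k_3) = 0x2F23
s_5 = Round(s_4, k_4) = 0x238B
s_6 = Round(s_5, k_5) = 0x8BBD
s_7 = Round(s_6, k_6) = 0xBD95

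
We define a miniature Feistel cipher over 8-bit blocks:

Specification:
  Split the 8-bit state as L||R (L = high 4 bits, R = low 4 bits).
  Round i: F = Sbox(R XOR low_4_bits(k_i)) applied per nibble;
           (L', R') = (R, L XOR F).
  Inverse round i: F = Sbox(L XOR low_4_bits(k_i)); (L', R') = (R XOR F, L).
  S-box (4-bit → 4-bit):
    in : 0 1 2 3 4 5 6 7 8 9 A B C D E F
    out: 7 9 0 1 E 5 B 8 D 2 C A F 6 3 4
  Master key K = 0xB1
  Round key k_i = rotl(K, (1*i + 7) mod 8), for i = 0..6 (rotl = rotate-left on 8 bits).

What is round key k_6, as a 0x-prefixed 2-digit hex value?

0x36

K = 0xB1
k_0 = rotl(K, (1*0+7) mod 8) = rotl(K, 7) = 0xD8
k_1 = rotl(K, (1*1+7) mod 8) = rotl(K, 0) = 0xB1
k_2 = rotl(K, (1*2+7) mod 8) = rotl(K, 1) = 0x63
k_3 = rotl(K, (1*3+7) mod 8) = rotl(K, 2) = 0xC6
k_4 = rotl(K, (1*4+7) mod 8) = rotl(K, 3) = 0x8D
k_5 = rotl(K, (1*5+7) mod 8) = rotl(K, 4) = 0x1B
k_6 = rotl(K, (1*6+7) mod 8) = rotl(K, 5) = 0x36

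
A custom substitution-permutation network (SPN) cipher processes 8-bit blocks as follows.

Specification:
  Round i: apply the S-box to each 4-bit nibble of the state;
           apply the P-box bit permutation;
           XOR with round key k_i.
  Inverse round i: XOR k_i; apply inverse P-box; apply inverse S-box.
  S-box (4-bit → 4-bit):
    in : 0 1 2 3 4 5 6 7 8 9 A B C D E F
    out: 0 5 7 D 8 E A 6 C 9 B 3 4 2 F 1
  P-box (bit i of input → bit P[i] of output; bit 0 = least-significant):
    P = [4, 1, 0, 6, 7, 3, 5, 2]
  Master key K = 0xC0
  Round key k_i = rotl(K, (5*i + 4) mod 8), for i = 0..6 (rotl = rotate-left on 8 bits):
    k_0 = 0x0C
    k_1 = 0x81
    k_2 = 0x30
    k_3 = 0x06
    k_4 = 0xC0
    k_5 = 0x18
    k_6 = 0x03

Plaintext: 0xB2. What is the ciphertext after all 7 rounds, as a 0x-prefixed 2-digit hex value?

0x6D

s_0 = plaintext = 0xB2
s_1 = Round(s_0, k_0) = 0x97
s_2 = Round(s_1, k_1) = 0x06
s_3 = Round(s_2, k_2) = 0x72
s_4 = Round(s_3, k_3) = 0x3D
s_5 = Round(s_4, k_4) = 0x66
s_6 = Round(s_5, k_5) = 0x56
s_7 = Round(s_6, k_6) = 0x6D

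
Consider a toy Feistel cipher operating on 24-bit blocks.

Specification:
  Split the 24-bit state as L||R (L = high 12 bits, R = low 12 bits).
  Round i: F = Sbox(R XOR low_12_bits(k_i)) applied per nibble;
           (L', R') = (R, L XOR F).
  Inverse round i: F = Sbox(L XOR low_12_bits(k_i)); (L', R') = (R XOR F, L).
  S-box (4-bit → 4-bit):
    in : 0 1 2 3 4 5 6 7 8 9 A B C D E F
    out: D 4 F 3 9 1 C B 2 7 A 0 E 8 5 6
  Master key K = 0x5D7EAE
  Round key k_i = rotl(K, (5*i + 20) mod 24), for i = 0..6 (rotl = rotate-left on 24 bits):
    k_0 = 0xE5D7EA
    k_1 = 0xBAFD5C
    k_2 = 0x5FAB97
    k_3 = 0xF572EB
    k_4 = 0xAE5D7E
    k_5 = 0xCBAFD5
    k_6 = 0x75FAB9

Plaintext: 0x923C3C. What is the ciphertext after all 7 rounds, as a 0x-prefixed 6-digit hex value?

s_0 = plaintext = 0x923C3C
s_1 = Round(s_0, k_0) = 0xC3C9AF
s_2 = Round(s_1, k_1) = 0x9AF55F
s_3 = Round(s_2, k_2) = 0x55FC4D
s_4 = Round(s_3, k_3) = 0xC4D0F3
s_5 = Round(s_4, k_4) = 0x0F3465
s_6 = Round(s_5, k_5) = 0x4650FE
s_7 = Round(s_6, k_6) = 0x0FEEFE

0x0FEEFE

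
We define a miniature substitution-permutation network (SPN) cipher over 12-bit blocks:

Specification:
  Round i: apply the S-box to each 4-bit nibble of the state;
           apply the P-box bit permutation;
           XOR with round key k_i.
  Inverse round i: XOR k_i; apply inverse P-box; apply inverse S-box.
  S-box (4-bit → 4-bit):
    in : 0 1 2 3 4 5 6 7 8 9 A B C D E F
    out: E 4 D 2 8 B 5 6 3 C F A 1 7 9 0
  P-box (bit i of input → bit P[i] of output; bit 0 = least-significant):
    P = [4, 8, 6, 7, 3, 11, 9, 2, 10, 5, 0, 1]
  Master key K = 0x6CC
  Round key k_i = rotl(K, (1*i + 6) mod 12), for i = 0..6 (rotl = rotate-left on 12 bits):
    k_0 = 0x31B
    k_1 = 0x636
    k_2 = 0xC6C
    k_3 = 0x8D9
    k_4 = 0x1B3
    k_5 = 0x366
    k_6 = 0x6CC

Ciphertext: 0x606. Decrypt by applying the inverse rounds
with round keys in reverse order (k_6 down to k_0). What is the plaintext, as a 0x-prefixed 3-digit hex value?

s_0 = ciphertext = 0x606
s_1 = InvRound(s_0, k_6) = 0x4C9
s_2 = InvRound(s_1, k_5) = 0xA2B
s_3 = InvRound(s_2, k_4) = 0xFD5
s_4 = InvRound(s_3, k_3) = 0xC23
s_5 = InvRound(s_4, k_2) = 0x9E1
s_6 = InvRound(s_5, k_1) = 0x20A
s_7 = InvRound(s_6, k_0) = 0x1F8

0x1F8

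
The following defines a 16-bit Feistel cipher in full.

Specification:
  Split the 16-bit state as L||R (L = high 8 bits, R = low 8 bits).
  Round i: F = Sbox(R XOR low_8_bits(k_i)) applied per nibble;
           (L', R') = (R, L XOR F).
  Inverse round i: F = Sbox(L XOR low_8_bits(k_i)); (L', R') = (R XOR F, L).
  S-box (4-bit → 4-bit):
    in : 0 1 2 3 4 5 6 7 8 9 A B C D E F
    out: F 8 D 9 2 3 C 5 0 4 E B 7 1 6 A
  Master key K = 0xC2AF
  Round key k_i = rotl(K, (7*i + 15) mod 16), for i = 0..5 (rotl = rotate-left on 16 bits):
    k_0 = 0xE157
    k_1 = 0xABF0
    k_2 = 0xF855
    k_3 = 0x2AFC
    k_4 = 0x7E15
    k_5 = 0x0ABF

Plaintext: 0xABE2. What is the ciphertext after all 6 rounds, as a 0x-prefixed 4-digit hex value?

0x97FA

s_0 = plaintext = 0xABE2
s_1 = Round(s_0, k_0) = 0xE218
s_2 = Round(s_1, k_1) = 0x1882
s_3 = Round(s_2, k_2) = 0x820D
s_4 = Round(s_3, k_3) = 0x0D2A
s_5 = Round(s_4, k_4) = 0x2A97
s_6 = Round(s_5, k_5) = 0x97FA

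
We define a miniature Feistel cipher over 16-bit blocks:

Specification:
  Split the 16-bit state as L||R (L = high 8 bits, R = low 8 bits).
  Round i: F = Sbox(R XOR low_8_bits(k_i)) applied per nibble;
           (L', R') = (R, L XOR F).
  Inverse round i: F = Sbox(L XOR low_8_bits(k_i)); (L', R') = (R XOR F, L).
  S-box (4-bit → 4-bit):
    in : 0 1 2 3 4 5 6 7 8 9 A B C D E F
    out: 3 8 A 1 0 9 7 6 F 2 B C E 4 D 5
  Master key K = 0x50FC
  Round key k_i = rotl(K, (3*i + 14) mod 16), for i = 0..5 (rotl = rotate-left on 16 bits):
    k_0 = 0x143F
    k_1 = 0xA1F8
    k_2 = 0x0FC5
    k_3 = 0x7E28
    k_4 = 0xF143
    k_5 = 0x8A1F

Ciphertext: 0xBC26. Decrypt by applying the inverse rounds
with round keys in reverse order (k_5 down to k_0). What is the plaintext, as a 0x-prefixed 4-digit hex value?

0xFF2A

s_0 = ciphertext = 0xBC26
s_1 = InvRound(s_0, k_5) = 0x97BC
s_2 = InvRound(s_1, k_4) = 0xFC97
s_3 = InvRound(s_2, k_3) = 0xD7FC
s_4 = InvRound(s_3, k_2) = 0x76D7
s_5 = InvRound(s_4, k_1) = 0x2A76
s_6 = InvRound(s_5, k_0) = 0xFF2A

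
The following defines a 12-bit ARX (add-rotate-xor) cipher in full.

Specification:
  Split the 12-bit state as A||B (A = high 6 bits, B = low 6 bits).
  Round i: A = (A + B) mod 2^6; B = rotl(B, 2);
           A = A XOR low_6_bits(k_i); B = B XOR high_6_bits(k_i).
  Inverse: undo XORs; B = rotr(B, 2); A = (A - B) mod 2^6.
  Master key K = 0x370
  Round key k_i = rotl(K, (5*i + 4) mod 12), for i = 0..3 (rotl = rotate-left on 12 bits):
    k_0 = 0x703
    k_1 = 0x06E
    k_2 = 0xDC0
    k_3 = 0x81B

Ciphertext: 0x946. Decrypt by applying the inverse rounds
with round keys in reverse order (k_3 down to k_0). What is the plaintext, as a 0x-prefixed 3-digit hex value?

0xDDD

s_0 = ciphertext = 0x946
s_1 = InvRound(s_0, k_3) = 0x569
s_2 = InvRound(s_1, k_2) = 0xBA7
s_3 = InvRound(s_2, k_1) = 0x5E9
s_4 = InvRound(s_3, k_0) = 0xDDD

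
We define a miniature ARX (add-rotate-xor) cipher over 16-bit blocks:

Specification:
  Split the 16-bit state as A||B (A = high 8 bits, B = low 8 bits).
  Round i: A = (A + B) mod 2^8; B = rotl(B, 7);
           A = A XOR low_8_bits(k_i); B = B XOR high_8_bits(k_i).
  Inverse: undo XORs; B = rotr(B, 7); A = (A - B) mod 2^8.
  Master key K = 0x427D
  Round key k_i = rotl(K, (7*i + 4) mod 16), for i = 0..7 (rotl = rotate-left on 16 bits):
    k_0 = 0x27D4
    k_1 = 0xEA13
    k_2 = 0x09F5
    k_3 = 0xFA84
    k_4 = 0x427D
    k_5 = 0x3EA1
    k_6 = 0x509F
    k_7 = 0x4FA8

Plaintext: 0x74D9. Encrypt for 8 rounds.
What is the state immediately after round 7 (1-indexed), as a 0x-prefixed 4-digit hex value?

0x7568

s_0 = plaintext = 0x74D9
s_1 = Round(s_0, k_0) = 0x99CB
s_2 = Round(s_1, k_1) = 0x770F
s_3 = Round(s_2, k_2) = 0x738E
s_4 = Round(s_3, k_3) = 0x85BD
s_5 = Round(s_4, k_4) = 0x3F9C
s_6 = Round(s_5, k_5) = 0x7A70
s_7 = Round(s_6, k_6) = 0x7568
s_8 = Round(s_7, k_7) = 0x757B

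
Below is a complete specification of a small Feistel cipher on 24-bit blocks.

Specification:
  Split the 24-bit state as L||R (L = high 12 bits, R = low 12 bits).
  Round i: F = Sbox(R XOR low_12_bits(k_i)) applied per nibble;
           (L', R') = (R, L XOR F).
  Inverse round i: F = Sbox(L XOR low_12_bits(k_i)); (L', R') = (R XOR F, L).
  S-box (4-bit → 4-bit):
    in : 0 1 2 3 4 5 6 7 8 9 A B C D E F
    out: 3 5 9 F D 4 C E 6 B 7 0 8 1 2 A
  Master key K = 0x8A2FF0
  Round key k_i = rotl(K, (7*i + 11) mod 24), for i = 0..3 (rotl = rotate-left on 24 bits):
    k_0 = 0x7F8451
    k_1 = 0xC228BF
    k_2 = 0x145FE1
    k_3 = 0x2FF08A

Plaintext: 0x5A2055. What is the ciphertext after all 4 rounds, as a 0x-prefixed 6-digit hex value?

s_0 = plaintext = 0x5A2055
s_1 = Round(s_0, k_0) = 0x05589F
s_2 = Round(s_1, k_1) = 0x89F3C6
s_3 = Round(s_2, k_2) = 0x3C6001
s_4 = Round(s_3, k_3) = 0x0010A6

0x0010A6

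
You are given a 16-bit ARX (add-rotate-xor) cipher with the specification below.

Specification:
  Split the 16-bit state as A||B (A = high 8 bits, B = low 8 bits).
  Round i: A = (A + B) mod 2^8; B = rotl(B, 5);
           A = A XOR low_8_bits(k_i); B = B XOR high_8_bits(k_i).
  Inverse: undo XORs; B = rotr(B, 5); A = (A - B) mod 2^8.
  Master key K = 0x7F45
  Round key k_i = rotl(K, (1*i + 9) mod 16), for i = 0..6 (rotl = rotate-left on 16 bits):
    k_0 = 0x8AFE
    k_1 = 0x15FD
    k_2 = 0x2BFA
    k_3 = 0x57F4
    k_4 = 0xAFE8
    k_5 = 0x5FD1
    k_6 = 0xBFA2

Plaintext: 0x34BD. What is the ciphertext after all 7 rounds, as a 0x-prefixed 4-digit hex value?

0xDE96

s_0 = plaintext = 0x34BD
s_1 = Round(s_0, k_0) = 0x0F3D
s_2 = Round(s_1, k_1) = 0xB1B2
s_3 = Round(s_2, k_2) = 0x997D
s_4 = Round(s_3, k_3) = 0xE2F8
s_5 = Round(s_4, k_4) = 0x32B0
s_6 = Round(s_5, k_5) = 0x3349
s_7 = Round(s_6, k_6) = 0xDE96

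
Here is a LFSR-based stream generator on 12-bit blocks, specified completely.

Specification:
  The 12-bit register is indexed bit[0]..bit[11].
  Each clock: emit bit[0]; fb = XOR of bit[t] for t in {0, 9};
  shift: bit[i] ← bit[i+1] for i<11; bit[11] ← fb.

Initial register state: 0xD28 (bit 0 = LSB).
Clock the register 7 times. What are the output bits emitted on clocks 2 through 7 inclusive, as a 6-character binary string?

reg_0 = 0xD28
clock 1: out=0, reg = 0x694
clock 2: out=0, reg = 0xB4A
clock 3: out=0, reg = 0xDA5
clock 4: out=1, reg = 0xED2
clock 5: out=0, reg = 0xF69
clock 6: out=1, reg = 0x7B4
clock 7: out=0, reg = 0xBDA

001010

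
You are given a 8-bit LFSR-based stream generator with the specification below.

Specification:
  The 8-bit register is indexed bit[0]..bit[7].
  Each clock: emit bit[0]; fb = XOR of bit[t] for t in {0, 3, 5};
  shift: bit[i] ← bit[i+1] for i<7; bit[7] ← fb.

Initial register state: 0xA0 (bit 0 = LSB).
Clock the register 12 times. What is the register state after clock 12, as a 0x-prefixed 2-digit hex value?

0x05

reg_0 = 0xA0
clock 1: out=0, reg = 0xD0
clock 2: out=0, reg = 0x68
clock 3: out=0, reg = 0x34
clock 4: out=0, reg = 0x9A
clock 5: out=0, reg = 0xCD
clock 6: out=1, reg = 0x66
clock 7: out=0, reg = 0xB3
clock 8: out=1, reg = 0x59
clock 9: out=1, reg = 0x2C
clock 10: out=0, reg = 0x16
clock 11: out=0, reg = 0x0B
clock 12: out=1, reg = 0x05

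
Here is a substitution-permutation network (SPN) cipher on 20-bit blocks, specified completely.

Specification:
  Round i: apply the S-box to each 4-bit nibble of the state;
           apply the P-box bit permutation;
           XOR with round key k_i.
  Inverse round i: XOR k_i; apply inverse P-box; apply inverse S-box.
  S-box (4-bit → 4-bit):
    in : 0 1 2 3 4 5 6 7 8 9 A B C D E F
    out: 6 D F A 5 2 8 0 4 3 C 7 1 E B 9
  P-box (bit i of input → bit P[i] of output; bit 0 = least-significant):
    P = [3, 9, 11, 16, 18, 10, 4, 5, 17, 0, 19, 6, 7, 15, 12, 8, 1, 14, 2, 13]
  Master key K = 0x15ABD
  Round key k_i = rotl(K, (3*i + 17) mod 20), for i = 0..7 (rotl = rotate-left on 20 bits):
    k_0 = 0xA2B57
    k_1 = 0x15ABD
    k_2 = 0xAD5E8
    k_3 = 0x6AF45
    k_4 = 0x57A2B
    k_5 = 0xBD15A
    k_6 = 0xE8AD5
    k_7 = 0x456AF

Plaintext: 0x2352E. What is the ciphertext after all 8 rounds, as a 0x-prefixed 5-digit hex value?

0x439B1

s_0 = plaintext = 0x2352E
s_1 = Round(s_0, k_0) = 0xFCC68
s_2 = Round(s_1, k_1) = 0x3721F
s_3 = Round(s_2, k_2) = 0x5B591
s_4 = Round(s_3, k_3) = 0x373CC
s_5 = Round(s_4, k_4) = 0x11A62
s_6 = Round(s_5, k_5) = 0x2EAB4
s_7 = Round(s_6, k_6) = 0x2670B
s_8 = Round(s_7, k_7) = 0x439B1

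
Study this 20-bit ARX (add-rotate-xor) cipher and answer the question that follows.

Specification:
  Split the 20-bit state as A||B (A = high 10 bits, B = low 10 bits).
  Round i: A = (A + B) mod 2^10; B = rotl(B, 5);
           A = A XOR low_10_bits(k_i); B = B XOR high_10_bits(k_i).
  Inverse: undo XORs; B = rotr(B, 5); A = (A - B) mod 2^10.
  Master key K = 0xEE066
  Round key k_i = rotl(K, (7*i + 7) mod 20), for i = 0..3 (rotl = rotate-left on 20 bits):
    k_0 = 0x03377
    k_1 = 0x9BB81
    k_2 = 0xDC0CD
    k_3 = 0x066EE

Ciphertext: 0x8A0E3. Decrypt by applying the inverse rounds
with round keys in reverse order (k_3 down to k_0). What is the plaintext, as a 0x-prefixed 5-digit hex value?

0xC310F

s_0 = ciphertext = 0x8A0E3
s_1 = InvRound(s_0, k_3) = 0x5FF47
s_2 = InvRound(s_1, k_2) = 0xB46E1
s_3 = InvRound(s_2, k_1) = 0xDB1E4
s_4 = InvRound(s_3, k_0) = 0xC310F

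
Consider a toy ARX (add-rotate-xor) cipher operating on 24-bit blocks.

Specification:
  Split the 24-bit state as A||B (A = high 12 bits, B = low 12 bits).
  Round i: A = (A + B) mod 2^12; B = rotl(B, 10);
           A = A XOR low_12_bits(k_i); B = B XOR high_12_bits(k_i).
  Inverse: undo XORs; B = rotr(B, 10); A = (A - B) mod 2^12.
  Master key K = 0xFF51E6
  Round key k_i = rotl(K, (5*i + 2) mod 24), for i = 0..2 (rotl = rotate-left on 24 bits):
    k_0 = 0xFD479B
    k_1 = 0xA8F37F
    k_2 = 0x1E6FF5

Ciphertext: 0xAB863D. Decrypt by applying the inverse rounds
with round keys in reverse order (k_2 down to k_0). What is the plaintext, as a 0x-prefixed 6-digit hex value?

0x717176

s_0 = ciphertext = 0xAB863D
s_1 = InvRound(s_0, k_2) = 0x5E0F6D
s_2 = InvRound(s_1, k_1) = 0xF16789
s_3 = InvRound(s_2, k_0) = 0x717176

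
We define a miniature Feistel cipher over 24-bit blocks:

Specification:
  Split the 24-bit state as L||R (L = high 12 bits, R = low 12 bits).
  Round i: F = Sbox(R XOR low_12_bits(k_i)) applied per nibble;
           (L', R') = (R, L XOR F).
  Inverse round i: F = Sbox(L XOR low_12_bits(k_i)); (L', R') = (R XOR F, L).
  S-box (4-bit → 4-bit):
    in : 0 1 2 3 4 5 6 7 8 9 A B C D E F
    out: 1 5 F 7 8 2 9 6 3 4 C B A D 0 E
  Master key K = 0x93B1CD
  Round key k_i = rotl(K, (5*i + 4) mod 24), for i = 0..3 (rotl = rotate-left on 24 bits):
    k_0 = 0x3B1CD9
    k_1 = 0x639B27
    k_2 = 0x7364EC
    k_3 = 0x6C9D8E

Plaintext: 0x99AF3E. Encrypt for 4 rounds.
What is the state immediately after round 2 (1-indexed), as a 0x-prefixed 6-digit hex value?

s_0 = plaintext = 0x99AF3E
s_1 = Round(s_0, k_0) = 0xF3EE9C
s_2 = Round(s_1, k_1) = 0xE9CD85
s_3 = Round(s_2, k_2) = 0xD85A08
s_4 = Round(s_3, k_3) = 0xA08BBC

0xE9CD85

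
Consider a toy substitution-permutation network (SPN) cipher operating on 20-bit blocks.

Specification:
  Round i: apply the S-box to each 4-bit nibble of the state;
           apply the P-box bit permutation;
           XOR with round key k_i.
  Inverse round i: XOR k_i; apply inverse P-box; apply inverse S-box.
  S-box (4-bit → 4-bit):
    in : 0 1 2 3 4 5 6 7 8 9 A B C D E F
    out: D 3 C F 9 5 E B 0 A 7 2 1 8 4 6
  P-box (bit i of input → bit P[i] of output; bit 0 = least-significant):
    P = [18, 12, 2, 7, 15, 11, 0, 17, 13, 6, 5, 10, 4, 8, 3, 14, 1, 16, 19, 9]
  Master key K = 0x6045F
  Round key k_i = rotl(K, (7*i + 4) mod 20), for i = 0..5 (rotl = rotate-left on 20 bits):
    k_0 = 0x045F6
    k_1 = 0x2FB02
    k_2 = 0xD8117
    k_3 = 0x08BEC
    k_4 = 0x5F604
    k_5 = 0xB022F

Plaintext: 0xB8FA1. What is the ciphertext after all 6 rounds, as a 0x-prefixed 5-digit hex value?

0x1095B

s_0 = plaintext = 0xB8FA1
s_1 = Round(s_0, k_0) = 0x5DD97
s_2 = Round(s_1, k_1) = 0xCA780
s_3 = Round(s_2, k_2) = 0x9A4C9
s_4 = Round(s_3, k_3) = 0x13C74
s_5 = Round(s_4, k_4) = 0x21F9E
s_6 = Round(s_5, k_5) = 0x1095B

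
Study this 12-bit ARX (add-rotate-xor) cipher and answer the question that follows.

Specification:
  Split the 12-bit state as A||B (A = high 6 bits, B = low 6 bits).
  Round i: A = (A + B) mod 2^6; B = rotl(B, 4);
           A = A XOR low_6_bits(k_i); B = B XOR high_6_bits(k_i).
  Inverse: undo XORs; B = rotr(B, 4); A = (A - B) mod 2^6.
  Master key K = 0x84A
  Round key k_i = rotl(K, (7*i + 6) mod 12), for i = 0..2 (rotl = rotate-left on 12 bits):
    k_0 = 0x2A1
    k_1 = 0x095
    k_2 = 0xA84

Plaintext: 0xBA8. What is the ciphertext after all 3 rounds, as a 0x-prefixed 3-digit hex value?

0x80A

s_0 = plaintext = 0xBA8
s_1 = Round(s_0, k_0) = 0xDC0
s_2 = Round(s_1, k_1) = 0x882
s_3 = Round(s_2, k_2) = 0x80A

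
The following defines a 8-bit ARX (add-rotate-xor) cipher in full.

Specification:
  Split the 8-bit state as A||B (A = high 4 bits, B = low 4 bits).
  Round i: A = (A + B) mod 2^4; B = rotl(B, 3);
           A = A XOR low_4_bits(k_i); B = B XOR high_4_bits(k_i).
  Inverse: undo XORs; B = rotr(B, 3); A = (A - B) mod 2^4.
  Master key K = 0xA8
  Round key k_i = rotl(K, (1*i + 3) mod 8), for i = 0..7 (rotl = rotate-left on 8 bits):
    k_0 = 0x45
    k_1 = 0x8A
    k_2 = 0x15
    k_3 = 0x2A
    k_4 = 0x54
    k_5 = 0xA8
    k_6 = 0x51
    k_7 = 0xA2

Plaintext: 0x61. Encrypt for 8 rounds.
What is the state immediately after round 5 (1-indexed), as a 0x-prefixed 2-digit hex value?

s_0 = plaintext = 0x61
s_1 = Round(s_0, k_0) = 0x2C
s_2 = Round(s_1, k_1) = 0x4E
s_3 = Round(s_2, k_2) = 0x76
s_4 = Round(s_3, k_3) = 0x71
s_5 = Round(s_4, k_4) = 0xCD
s_6 = Round(s_5, k_5) = 0x14
s_7 = Round(s_6, k_6) = 0x47
s_8 = Round(s_7, k_7) = 0x91

0xCD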